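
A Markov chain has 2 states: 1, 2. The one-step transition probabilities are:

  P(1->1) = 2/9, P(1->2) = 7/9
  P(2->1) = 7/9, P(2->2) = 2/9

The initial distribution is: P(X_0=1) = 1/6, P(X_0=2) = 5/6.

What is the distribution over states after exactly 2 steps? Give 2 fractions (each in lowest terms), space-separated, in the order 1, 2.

Answer: 193/486 293/486

Derivation:
Propagating the distribution step by step (d_{t+1} = d_t * P):
d_0 = (1=1/6, 2=5/6)
  d_1[1] = 1/6*2/9 + 5/6*7/9 = 37/54
  d_1[2] = 1/6*7/9 + 5/6*2/9 = 17/54
d_1 = (1=37/54, 2=17/54)
  d_2[1] = 37/54*2/9 + 17/54*7/9 = 193/486
  d_2[2] = 37/54*7/9 + 17/54*2/9 = 293/486
d_2 = (1=193/486, 2=293/486)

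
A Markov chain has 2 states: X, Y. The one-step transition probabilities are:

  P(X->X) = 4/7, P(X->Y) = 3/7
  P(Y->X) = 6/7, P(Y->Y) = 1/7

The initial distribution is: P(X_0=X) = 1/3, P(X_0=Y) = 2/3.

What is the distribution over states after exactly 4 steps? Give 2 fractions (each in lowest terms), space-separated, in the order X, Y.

Propagating the distribution step by step (d_{t+1} = d_t * P):
d_0 = (X=1/3, Y=2/3)
  d_1[X] = 1/3*4/7 + 2/3*6/7 = 16/21
  d_1[Y] = 1/3*3/7 + 2/3*1/7 = 5/21
d_1 = (X=16/21, Y=5/21)
  d_2[X] = 16/21*4/7 + 5/21*6/7 = 94/147
  d_2[Y] = 16/21*3/7 + 5/21*1/7 = 53/147
d_2 = (X=94/147, Y=53/147)
  d_3[X] = 94/147*4/7 + 53/147*6/7 = 694/1029
  d_3[Y] = 94/147*3/7 + 53/147*1/7 = 335/1029
d_3 = (X=694/1029, Y=335/1029)
  d_4[X] = 694/1029*4/7 + 335/1029*6/7 = 4786/7203
  d_4[Y] = 694/1029*3/7 + 335/1029*1/7 = 2417/7203
d_4 = (X=4786/7203, Y=2417/7203)

Answer: 4786/7203 2417/7203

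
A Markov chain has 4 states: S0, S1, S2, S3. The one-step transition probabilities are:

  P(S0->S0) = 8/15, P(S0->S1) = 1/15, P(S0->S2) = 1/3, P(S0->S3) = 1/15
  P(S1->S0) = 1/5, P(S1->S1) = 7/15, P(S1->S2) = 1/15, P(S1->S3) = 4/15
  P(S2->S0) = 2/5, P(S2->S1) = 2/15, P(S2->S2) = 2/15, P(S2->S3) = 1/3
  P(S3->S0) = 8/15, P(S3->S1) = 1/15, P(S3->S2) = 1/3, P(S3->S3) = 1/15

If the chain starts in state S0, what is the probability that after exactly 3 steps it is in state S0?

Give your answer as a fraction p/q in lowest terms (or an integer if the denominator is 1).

Computing P^3 by repeated multiplication:
P^1 =
  S0: [8/15, 1/15, 1/3, 1/15]
  S1: [1/5, 7/15, 1/15, 4/15]
  S2: [2/5, 2/15, 2/15, 1/3]
  S3: [8/15, 1/15, 1/3, 1/15]
P^2 =
  S0: [7/15, 26/225, 56/225, 38/225]
  S1: [83/225, 58/225, 44/225, 8/45]
  S2: [106/225, 29/225, 61/225, 29/225]
  S3: [7/15, 26/225, 56/225, 38/225]
P^3 =
  S0: [1558/3375, 437/3375, 853/3375, 527/3375]
  S1: [158/375, 617/3375, 761/3375, 23/135]
  S2: [511/1125, 92/675, 826/3375, 556/3375]
  S3: [1558/3375, 437/3375, 853/3375, 527/3375]

(P^3)[S0 -> S0] = 1558/3375

Answer: 1558/3375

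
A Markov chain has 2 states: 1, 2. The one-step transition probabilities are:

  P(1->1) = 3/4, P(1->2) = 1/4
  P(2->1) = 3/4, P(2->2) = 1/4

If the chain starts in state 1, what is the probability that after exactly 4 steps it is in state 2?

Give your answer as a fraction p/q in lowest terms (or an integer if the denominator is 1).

Answer: 1/4

Derivation:
Computing P^4 by repeated multiplication:
P^1 =
  1: [3/4, 1/4]
  2: [3/4, 1/4]
P^2 =
  1: [3/4, 1/4]
  2: [3/4, 1/4]
P^3 =
  1: [3/4, 1/4]
  2: [3/4, 1/4]
P^4 =
  1: [3/4, 1/4]
  2: [3/4, 1/4]

(P^4)[1 -> 2] = 1/4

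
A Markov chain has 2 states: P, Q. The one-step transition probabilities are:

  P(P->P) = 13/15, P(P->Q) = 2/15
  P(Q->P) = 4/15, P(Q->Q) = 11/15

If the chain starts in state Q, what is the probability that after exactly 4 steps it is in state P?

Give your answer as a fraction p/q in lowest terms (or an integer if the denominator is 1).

Computing P^4 by repeated multiplication:
P^1 =
  P: [13/15, 2/15]
  Q: [4/15, 11/15]
P^2 =
  P: [59/75, 16/75]
  Q: [32/75, 43/75]
P^3 =
  P: [277/375, 98/375]
  Q: [196/375, 179/375]
P^4 =
  P: [1331/1875, 544/1875]
  Q: [1088/1875, 787/1875]

(P^4)[Q -> P] = 1088/1875

Answer: 1088/1875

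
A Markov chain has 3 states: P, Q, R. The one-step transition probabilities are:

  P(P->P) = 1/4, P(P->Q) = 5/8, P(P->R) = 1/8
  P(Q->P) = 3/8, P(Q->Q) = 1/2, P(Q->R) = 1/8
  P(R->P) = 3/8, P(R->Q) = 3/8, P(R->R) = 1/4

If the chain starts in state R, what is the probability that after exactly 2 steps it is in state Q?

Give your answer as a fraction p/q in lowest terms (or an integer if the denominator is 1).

Answer: 33/64

Derivation:
Computing P^2 by repeated multiplication:
P^1 =
  P: [1/4, 5/8, 1/8]
  Q: [3/8, 1/2, 1/8]
  R: [3/8, 3/8, 1/4]
P^2 =
  P: [11/32, 33/64, 9/64]
  Q: [21/64, 17/32, 9/64]
  R: [21/64, 33/64, 5/32]

(P^2)[R -> Q] = 33/64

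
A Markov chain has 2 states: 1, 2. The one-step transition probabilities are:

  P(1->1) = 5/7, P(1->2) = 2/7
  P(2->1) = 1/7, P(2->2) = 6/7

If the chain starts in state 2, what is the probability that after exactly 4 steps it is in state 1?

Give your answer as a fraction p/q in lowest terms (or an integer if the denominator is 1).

Computing P^4 by repeated multiplication:
P^1 =
  1: [5/7, 2/7]
  2: [1/7, 6/7]
P^2 =
  1: [27/49, 22/49]
  2: [11/49, 38/49]
P^3 =
  1: [157/343, 186/343]
  2: [93/343, 250/343]
P^4 =
  1: [971/2401, 1430/2401]
  2: [715/2401, 1686/2401]

(P^4)[2 -> 1] = 715/2401

Answer: 715/2401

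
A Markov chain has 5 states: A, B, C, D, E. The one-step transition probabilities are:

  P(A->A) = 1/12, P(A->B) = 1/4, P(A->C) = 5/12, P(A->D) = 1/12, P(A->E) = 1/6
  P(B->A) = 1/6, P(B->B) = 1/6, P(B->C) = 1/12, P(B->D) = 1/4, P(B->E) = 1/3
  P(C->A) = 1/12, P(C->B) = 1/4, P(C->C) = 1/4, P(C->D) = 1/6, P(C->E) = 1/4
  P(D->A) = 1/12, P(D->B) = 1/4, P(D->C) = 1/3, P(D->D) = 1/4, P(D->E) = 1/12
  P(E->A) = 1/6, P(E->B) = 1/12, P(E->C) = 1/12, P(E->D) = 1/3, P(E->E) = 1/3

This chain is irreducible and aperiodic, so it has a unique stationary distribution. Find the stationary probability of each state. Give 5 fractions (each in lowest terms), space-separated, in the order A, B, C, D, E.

Answer: 788/6605 1283/6605 287/1321 1531/6605 1568/6605

Derivation:
The stationary distribution satisfies pi = pi * P, i.e.:
  pi_A = 1/12*pi_A + 1/6*pi_B + 1/12*pi_C + 1/12*pi_D + 1/6*pi_E
  pi_B = 1/4*pi_A + 1/6*pi_B + 1/4*pi_C + 1/4*pi_D + 1/12*pi_E
  pi_C = 5/12*pi_A + 1/12*pi_B + 1/4*pi_C + 1/3*pi_D + 1/12*pi_E
  pi_D = 1/12*pi_A + 1/4*pi_B + 1/6*pi_C + 1/4*pi_D + 1/3*pi_E
  pi_E = 1/6*pi_A + 1/3*pi_B + 1/4*pi_C + 1/12*pi_D + 1/3*pi_E
with normalization: pi_A + pi_B + pi_C + pi_D + pi_E = 1.

Using the first 4 balance equations plus normalization, the linear system A*pi = b is:
  [-11/12, 1/6, 1/12, 1/12, 1/6] . pi = 0
  [1/4, -5/6, 1/4, 1/4, 1/12] . pi = 0
  [5/12, 1/12, -3/4, 1/3, 1/12] . pi = 0
  [1/12, 1/4, 1/6, -3/4, 1/3] . pi = 0
  [1, 1, 1, 1, 1] . pi = 1

Solving yields:
  pi_A = 788/6605
  pi_B = 1283/6605
  pi_C = 287/1321
  pi_D = 1531/6605
  pi_E = 1568/6605

Verification (pi * P):
  788/6605*1/12 + 1283/6605*1/6 + 287/1321*1/12 + 1531/6605*1/12 + 1568/6605*1/6 = 788/6605 = pi_A  (ok)
  788/6605*1/4 + 1283/6605*1/6 + 287/1321*1/4 + 1531/6605*1/4 + 1568/6605*1/12 = 1283/6605 = pi_B  (ok)
  788/6605*5/12 + 1283/6605*1/12 + 287/1321*1/4 + 1531/6605*1/3 + 1568/6605*1/12 = 287/1321 = pi_C  (ok)
  788/6605*1/12 + 1283/6605*1/4 + 287/1321*1/6 + 1531/6605*1/4 + 1568/6605*1/3 = 1531/6605 = pi_D  (ok)
  788/6605*1/6 + 1283/6605*1/3 + 287/1321*1/4 + 1531/6605*1/12 + 1568/6605*1/3 = 1568/6605 = pi_E  (ok)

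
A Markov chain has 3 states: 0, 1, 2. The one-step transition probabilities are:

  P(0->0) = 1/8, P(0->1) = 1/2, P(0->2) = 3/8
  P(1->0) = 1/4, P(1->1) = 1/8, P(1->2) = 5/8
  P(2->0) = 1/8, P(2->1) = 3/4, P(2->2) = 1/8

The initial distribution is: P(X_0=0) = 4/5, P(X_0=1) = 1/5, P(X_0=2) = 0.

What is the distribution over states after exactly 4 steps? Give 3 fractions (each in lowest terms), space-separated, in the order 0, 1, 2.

Propagating the distribution step by step (d_{t+1} = d_t * P):
d_0 = (0=4/5, 1=1/5, 2=0)
  d_1[0] = 4/5*1/8 + 1/5*1/4 + 0*1/8 = 3/20
  d_1[1] = 4/5*1/2 + 1/5*1/8 + 0*3/4 = 17/40
  d_1[2] = 4/5*3/8 + 1/5*5/8 + 0*1/8 = 17/40
d_1 = (0=3/20, 1=17/40, 2=17/40)
  d_2[0] = 3/20*1/8 + 17/40*1/4 + 17/40*1/8 = 57/320
  d_2[1] = 3/20*1/2 + 17/40*1/8 + 17/40*3/4 = 143/320
  d_2[2] = 3/20*3/8 + 17/40*5/8 + 17/40*1/8 = 3/8
d_2 = (0=57/320, 1=143/320, 2=3/8)
  d_3[0] = 57/320*1/8 + 143/320*1/4 + 3/8*1/8 = 463/2560
  d_3[1] = 57/320*1/2 + 143/320*1/8 + 3/8*3/4 = 1091/2560
  d_3[2] = 57/320*3/8 + 143/320*5/8 + 3/8*1/8 = 503/1280
d_3 = (0=463/2560, 1=1091/2560, 2=503/1280)
  d_4[0] = 463/2560*1/8 + 1091/2560*1/4 + 503/1280*1/8 = 3651/20480
  d_4[1] = 463/2560*1/2 + 1091/2560*1/8 + 503/1280*3/4 = 8979/20480
  d_4[2] = 463/2560*3/8 + 1091/2560*5/8 + 503/1280*1/8 = 785/2048
d_4 = (0=3651/20480, 1=8979/20480, 2=785/2048)

Answer: 3651/20480 8979/20480 785/2048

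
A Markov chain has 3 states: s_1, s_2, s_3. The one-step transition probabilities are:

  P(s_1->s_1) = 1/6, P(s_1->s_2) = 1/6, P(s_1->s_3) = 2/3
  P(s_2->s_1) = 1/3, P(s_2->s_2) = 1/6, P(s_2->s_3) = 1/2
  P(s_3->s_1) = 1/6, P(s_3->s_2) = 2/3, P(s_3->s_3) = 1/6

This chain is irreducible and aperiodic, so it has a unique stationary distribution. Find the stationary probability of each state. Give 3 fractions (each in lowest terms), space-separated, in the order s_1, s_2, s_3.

The stationary distribution satisfies pi = pi * P, i.e.:
  pi_s_1 = 1/6*pi_s_1 + 1/3*pi_s_2 + 1/6*pi_s_3
  pi_s_2 = 1/6*pi_s_1 + 1/6*pi_s_2 + 2/3*pi_s_3
  pi_s_3 = 2/3*pi_s_1 + 1/2*pi_s_2 + 1/6*pi_s_3
with normalization: pi_s_1 + pi_s_2 + pi_s_3 = 1.

Using the first 2 balance equations plus normalization, the linear system A*pi = b is:
  [-5/6, 1/3, 1/6] . pi = 0
  [1/6, -5/6, 2/3] . pi = 0
  [1, 1, 1] . pi = 1

Solving yields:
  pi_s_1 = 13/57
  pi_s_2 = 7/19
  pi_s_3 = 23/57

Verification (pi * P):
  13/57*1/6 + 7/19*1/3 + 23/57*1/6 = 13/57 = pi_s_1  (ok)
  13/57*1/6 + 7/19*1/6 + 23/57*2/3 = 7/19 = pi_s_2  (ok)
  13/57*2/3 + 7/19*1/2 + 23/57*1/6 = 23/57 = pi_s_3  (ok)

Answer: 13/57 7/19 23/57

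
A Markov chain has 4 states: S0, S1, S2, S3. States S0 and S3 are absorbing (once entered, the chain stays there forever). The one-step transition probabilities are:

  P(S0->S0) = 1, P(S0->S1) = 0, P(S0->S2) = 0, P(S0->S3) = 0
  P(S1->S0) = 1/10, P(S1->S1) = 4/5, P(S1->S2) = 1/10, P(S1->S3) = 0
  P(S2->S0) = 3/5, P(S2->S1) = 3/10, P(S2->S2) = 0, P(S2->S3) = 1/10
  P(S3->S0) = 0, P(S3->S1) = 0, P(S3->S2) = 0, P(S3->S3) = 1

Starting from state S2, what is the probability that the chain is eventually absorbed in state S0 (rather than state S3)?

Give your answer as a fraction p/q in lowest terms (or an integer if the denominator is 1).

Let a_i = P(absorbed in S0 | start in state i).
Boundary conditions: a_S0 = 1, a_S3 = 0.
For each transient state i, a_i = sum_j P(i->j) * a_j:
  a_S1 = 1/10*a_S0 + 4/5*a_S1 + 1/10*a_S2 + 0*a_S3
  a_S2 = 3/5*a_S0 + 3/10*a_S1 + 0*a_S2 + 1/10*a_S3

Substituting a_S0 = 1 and a_S3 = 0, rearrange to (I - Q) a = r where r[i] = P(i -> S0):
  [1/5, -1/10] . (a_S1, a_S2) = 1/10
  [-3/10, 1] . (a_S1, a_S2) = 3/5

Solving yields:
  a_S1 = 16/17
  a_S2 = 15/17

Starting state is S2, so the absorption probability is a_S2 = 15/17.

Answer: 15/17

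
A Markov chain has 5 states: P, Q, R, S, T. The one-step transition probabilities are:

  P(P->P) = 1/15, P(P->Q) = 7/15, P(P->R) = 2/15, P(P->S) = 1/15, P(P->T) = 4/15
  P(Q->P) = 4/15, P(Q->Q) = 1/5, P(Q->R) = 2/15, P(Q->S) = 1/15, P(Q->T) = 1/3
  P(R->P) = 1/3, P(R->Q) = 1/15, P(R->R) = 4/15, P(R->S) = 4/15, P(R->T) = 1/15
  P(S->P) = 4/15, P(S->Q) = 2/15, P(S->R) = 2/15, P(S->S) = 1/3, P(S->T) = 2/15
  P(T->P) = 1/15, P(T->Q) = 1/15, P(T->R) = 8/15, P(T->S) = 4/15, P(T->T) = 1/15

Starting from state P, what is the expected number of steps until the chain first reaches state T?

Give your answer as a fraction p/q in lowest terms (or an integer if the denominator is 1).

Let h_i = expected steps to first reach T from state i.
Boundary: h_T = 0.
First-step equations for the other states:
  h_P = 1 + 1/15*h_P + 7/15*h_Q + 2/15*h_R + 1/15*h_S + 4/15*h_T
  h_Q = 1 + 4/15*h_P + 1/5*h_Q + 2/15*h_R + 1/15*h_S + 1/3*h_T
  h_R = 1 + 1/3*h_P + 1/15*h_Q + 4/15*h_R + 4/15*h_S + 1/15*h_T
  h_S = 1 + 4/15*h_P + 2/15*h_Q + 2/15*h_R + 1/3*h_S + 2/15*h_T

Substituting h_T = 0 and rearranging gives the linear system (I - Q) h = 1:
  [14/15, -7/15, -2/15, -1/15] . (h_P, h_Q, h_R, h_S) = 1
  [-4/15, 4/5, -2/15, -1/15] . (h_P, h_Q, h_R, h_S) = 1
  [-1/3, -1/15, 11/15, -4/15] . (h_P, h_Q, h_R, h_S) = 1
  [-4/15, -2/15, -2/15, 2/3] . (h_P, h_Q, h_R, h_S) = 1

Solving yields:
  h_P = 13585/3222
  h_Q = 715/179
  h_R = 17695/3222
  h_S = 910/179

Starting state is P, so the expected hitting time is h_P = 13585/3222.

Answer: 13585/3222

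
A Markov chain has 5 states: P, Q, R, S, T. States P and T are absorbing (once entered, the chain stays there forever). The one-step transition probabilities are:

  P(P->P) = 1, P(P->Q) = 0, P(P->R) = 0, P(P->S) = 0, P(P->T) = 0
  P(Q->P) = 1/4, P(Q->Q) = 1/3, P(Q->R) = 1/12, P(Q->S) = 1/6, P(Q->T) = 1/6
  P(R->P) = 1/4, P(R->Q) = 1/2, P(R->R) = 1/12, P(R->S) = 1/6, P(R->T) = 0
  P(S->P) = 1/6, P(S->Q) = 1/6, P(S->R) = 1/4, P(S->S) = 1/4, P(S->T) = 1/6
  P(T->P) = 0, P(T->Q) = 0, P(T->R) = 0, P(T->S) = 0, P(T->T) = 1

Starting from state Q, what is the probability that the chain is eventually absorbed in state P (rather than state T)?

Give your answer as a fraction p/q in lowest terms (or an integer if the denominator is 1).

Let a_i = P(absorbed in P | start in state i).
Boundary conditions: a_P = 1, a_T = 0.
For each transient state i, a_i = sum_j P(i->j) * a_j:
  a_Q = 1/4*a_P + 1/3*a_Q + 1/12*a_R + 1/6*a_S + 1/6*a_T
  a_R = 1/4*a_P + 1/2*a_Q + 1/12*a_R + 1/6*a_S + 0*a_T
  a_S = 1/6*a_P + 1/6*a_Q + 1/4*a_R + 1/4*a_S + 1/6*a_T

Substituting a_P = 1 and a_T = 0, rearrange to (I - Q) a = r where r[i] = P(i -> P):
  [2/3, -1/12, -1/6] . (a_Q, a_R, a_S) = 1/4
  [-1/2, 11/12, -1/6] . (a_Q, a_R, a_S) = 1/4
  [-1/6, -1/4, 3/4] . (a_Q, a_R, a_S) = 1/6

Solving yields:
  a_Q = 62/101
  a_R = 217/303
  a_S = 181/303

Starting state is Q, so the absorption probability is a_Q = 62/101.

Answer: 62/101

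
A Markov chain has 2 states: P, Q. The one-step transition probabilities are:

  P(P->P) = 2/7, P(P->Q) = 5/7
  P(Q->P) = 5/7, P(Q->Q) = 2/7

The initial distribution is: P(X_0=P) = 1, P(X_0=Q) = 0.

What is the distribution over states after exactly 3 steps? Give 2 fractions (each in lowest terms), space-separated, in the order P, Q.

Answer: 158/343 185/343

Derivation:
Propagating the distribution step by step (d_{t+1} = d_t * P):
d_0 = (P=1, Q=0)
  d_1[P] = 1*2/7 + 0*5/7 = 2/7
  d_1[Q] = 1*5/7 + 0*2/7 = 5/7
d_1 = (P=2/7, Q=5/7)
  d_2[P] = 2/7*2/7 + 5/7*5/7 = 29/49
  d_2[Q] = 2/7*5/7 + 5/7*2/7 = 20/49
d_2 = (P=29/49, Q=20/49)
  d_3[P] = 29/49*2/7 + 20/49*5/7 = 158/343
  d_3[Q] = 29/49*5/7 + 20/49*2/7 = 185/343
d_3 = (P=158/343, Q=185/343)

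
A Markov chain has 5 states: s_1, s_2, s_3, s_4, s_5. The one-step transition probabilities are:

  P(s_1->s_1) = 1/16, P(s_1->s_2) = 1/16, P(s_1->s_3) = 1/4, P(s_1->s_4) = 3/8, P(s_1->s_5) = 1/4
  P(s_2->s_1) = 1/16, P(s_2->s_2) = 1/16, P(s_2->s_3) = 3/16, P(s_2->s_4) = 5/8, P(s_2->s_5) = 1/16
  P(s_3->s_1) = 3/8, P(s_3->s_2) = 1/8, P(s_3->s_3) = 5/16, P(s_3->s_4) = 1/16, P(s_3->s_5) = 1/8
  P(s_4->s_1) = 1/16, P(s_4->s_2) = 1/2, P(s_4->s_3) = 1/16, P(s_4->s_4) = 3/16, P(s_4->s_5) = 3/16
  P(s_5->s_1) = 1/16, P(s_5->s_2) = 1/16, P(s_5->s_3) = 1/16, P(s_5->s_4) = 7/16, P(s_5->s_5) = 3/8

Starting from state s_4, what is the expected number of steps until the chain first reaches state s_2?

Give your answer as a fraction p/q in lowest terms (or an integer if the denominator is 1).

Answer: 3068/973

Derivation:
Let h_i = expected steps to first reach s_2 from state i.
Boundary: h_s_2 = 0.
First-step equations for the other states:
  h_s_1 = 1 + 1/16*h_s_1 + 1/16*h_s_2 + 1/4*h_s_3 + 3/8*h_s_4 + 1/4*h_s_5
  h_s_3 = 1 + 3/8*h_s_1 + 1/8*h_s_2 + 5/16*h_s_3 + 1/16*h_s_4 + 1/8*h_s_5
  h_s_4 = 1 + 1/16*h_s_1 + 1/2*h_s_2 + 1/16*h_s_3 + 3/16*h_s_4 + 3/16*h_s_5
  h_s_5 = 1 + 1/16*h_s_1 + 1/16*h_s_2 + 1/16*h_s_3 + 7/16*h_s_4 + 3/8*h_s_5

Substituting h_s_2 = 0 and rearranging gives the linear system (I - Q) h = 1:
  [15/16, -1/4, -3/8, -1/4] . (h_s_1, h_s_3, h_s_4, h_s_5) = 1
  [-3/8, 11/16, -1/16, -1/8] . (h_s_1, h_s_3, h_s_4, h_s_5) = 1
  [-1/16, -1/16, 13/16, -3/16] . (h_s_1, h_s_3, h_s_4, h_s_5) = 1
  [-1/16, -1/16, -7/16, 5/8] . (h_s_1, h_s_3, h_s_4, h_s_5) = 1

Solving yields:
  h_s_1 = 4920/973
  h_s_3 = 748/139
  h_s_4 = 3068/973
  h_s_5 = 4720/973

Starting state is s_4, so the expected hitting time is h_s_4 = 3068/973.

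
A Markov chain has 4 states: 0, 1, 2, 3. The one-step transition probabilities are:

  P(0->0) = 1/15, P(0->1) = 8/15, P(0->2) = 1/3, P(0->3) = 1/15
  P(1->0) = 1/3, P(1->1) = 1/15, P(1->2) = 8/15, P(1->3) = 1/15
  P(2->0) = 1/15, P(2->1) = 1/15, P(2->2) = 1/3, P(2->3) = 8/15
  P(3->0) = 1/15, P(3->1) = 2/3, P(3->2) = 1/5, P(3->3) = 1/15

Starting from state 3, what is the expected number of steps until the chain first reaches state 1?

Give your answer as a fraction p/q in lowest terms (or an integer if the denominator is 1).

Let h_i = expected steps to first reach 1 from state i.
Boundary: h_1 = 0.
First-step equations for the other states:
  h_0 = 1 + 1/15*h_0 + 8/15*h_1 + 1/3*h_2 + 1/15*h_3
  h_2 = 1 + 1/15*h_0 + 1/15*h_1 + 1/3*h_2 + 8/15*h_3
  h_3 = 1 + 1/15*h_0 + 2/3*h_1 + 1/5*h_2 + 1/15*h_3

Substituting h_1 = 0 and rearranging gives the linear system (I - Q) h = 1:
  [14/15, -1/3, -1/15] . (h_0, h_2, h_3) = 1
  [-1/15, 2/3, -8/15] . (h_0, h_2, h_3) = 1
  [-1/15, -1/5, 14/15] . (h_0, h_2, h_3) = 1

Solving yields:
  h_0 = 3585/1501
  h_2 = 4950/1501
  h_3 = 2925/1501

Starting state is 3, so the expected hitting time is h_3 = 2925/1501.

Answer: 2925/1501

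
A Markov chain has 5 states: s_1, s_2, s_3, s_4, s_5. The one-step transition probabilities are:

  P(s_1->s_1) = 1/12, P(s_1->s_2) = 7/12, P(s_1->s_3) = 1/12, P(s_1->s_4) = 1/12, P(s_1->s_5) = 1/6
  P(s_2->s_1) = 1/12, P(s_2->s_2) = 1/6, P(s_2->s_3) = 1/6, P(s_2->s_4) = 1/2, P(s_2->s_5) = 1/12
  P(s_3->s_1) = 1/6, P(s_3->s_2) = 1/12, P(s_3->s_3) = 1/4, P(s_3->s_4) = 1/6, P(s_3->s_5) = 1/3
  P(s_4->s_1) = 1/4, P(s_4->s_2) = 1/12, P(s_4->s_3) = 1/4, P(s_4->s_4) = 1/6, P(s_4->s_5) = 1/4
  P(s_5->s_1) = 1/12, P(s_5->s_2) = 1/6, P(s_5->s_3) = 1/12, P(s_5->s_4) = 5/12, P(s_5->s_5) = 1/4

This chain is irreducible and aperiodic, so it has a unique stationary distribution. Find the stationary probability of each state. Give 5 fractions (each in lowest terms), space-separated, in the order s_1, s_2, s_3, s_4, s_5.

The stationary distribution satisfies pi = pi * P, i.e.:
  pi_s_1 = 1/12*pi_s_1 + 1/12*pi_s_2 + 1/6*pi_s_3 + 1/4*pi_s_4 + 1/12*pi_s_5
  pi_s_2 = 7/12*pi_s_1 + 1/6*pi_s_2 + 1/12*pi_s_3 + 1/12*pi_s_4 + 1/6*pi_s_5
  pi_s_3 = 1/12*pi_s_1 + 1/6*pi_s_2 + 1/4*pi_s_3 + 1/4*pi_s_4 + 1/12*pi_s_5
  pi_s_4 = 1/12*pi_s_1 + 1/2*pi_s_2 + 1/6*pi_s_3 + 1/6*pi_s_4 + 5/12*pi_s_5
  pi_s_5 = 1/6*pi_s_1 + 1/12*pi_s_2 + 1/3*pi_s_3 + 1/4*pi_s_4 + 1/4*pi_s_5
with normalization: pi_s_1 + pi_s_2 + pi_s_3 + pi_s_4 + pi_s_5 = 1.

Using the first 4 balance equations plus normalization, the linear system A*pi = b is:
  [-11/12, 1/12, 1/6, 1/4, 1/12] . pi = 0
  [7/12, -5/6, 1/12, 1/12, 1/6] . pi = 0
  [1/12, 1/6, -3/4, 1/4, 1/12] . pi = 0
  [1/12, 1/2, 1/6, -5/6, 5/12] . pi = 0
  [1, 1, 1, 1, 1] . pi = 1

Solving yields:
  pi_s_1 = 3390/23657
  pi_s_2 = 4475/23657
  pi_s_3 = 4105/23657
  pi_s_4 = 6459/23657
  pi_s_5 = 5228/23657

Verification (pi * P):
  3390/23657*1/12 + 4475/23657*1/12 + 4105/23657*1/6 + 6459/23657*1/4 + 5228/23657*1/12 = 3390/23657 = pi_s_1  (ok)
  3390/23657*7/12 + 4475/23657*1/6 + 4105/23657*1/12 + 6459/23657*1/12 + 5228/23657*1/6 = 4475/23657 = pi_s_2  (ok)
  3390/23657*1/12 + 4475/23657*1/6 + 4105/23657*1/4 + 6459/23657*1/4 + 5228/23657*1/12 = 4105/23657 = pi_s_3  (ok)
  3390/23657*1/12 + 4475/23657*1/2 + 4105/23657*1/6 + 6459/23657*1/6 + 5228/23657*5/12 = 6459/23657 = pi_s_4  (ok)
  3390/23657*1/6 + 4475/23657*1/12 + 4105/23657*1/3 + 6459/23657*1/4 + 5228/23657*1/4 = 5228/23657 = pi_s_5  (ok)

Answer: 3390/23657 4475/23657 4105/23657 6459/23657 5228/23657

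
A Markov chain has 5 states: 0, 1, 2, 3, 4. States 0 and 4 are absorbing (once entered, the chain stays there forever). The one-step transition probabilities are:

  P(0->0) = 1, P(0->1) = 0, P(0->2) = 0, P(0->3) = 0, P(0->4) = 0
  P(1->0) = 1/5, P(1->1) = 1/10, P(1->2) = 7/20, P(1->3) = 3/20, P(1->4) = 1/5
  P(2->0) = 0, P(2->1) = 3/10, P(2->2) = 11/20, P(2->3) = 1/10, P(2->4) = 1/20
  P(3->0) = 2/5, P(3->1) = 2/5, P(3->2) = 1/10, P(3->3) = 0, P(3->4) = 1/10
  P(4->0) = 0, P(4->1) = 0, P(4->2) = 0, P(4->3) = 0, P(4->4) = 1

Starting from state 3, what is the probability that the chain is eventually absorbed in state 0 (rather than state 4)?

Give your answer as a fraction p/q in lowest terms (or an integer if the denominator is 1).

Answer: 324/491

Derivation:
Let a_i = P(absorbed in 0 | start in state i).
Boundary conditions: a_0 = 1, a_4 = 0.
For each transient state i, a_i = sum_j P(i->j) * a_j:
  a_1 = 1/5*a_0 + 1/10*a_1 + 7/20*a_2 + 3/20*a_3 + 1/5*a_4
  a_2 = 0*a_0 + 3/10*a_1 + 11/20*a_2 + 1/10*a_3 + 1/20*a_4
  a_3 = 2/5*a_0 + 2/5*a_1 + 1/10*a_2 + 0*a_3 + 1/10*a_4

Substituting a_0 = 1 and a_4 = 0, rearrange to (I - Q) a = r where r[i] = P(i -> 0):
  [9/10, -7/20, -3/20] . (a_1, a_2, a_3) = 1/5
  [-3/10, 9/20, -1/10] . (a_1, a_2, a_3) = 0
  [-2/5, -1/10, 1] . (a_1, a_2, a_3) = 2/5

Solving yields:
  a_1 = 258/491
  a_2 = 244/491
  a_3 = 324/491

Starting state is 3, so the absorption probability is a_3 = 324/491.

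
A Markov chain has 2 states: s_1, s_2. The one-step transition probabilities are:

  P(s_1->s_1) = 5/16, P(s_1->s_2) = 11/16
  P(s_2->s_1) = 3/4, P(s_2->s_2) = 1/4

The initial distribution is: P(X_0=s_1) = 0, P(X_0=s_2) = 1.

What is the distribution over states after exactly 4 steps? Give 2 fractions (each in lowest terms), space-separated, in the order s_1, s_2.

Propagating the distribution step by step (d_{t+1} = d_t * P):
d_0 = (s_1=0, s_2=1)
  d_1[s_1] = 0*5/16 + 1*3/4 = 3/4
  d_1[s_2] = 0*11/16 + 1*1/4 = 1/4
d_1 = (s_1=3/4, s_2=1/4)
  d_2[s_1] = 3/4*5/16 + 1/4*3/4 = 27/64
  d_2[s_2] = 3/4*11/16 + 1/4*1/4 = 37/64
d_2 = (s_1=27/64, s_2=37/64)
  d_3[s_1] = 27/64*5/16 + 37/64*3/4 = 579/1024
  d_3[s_2] = 27/64*11/16 + 37/64*1/4 = 445/1024
d_3 = (s_1=579/1024, s_2=445/1024)
  d_4[s_1] = 579/1024*5/16 + 445/1024*3/4 = 8235/16384
  d_4[s_2] = 579/1024*11/16 + 445/1024*1/4 = 8149/16384
d_4 = (s_1=8235/16384, s_2=8149/16384)

Answer: 8235/16384 8149/16384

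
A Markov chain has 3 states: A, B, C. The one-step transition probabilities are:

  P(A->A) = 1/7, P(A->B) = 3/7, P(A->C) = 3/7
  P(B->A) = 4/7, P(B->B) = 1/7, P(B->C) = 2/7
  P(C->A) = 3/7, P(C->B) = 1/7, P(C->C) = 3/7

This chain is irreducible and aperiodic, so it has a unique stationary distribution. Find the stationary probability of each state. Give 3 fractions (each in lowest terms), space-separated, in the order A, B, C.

Answer: 22/61 15/61 24/61

Derivation:
The stationary distribution satisfies pi = pi * P, i.e.:
  pi_A = 1/7*pi_A + 4/7*pi_B + 3/7*pi_C
  pi_B = 3/7*pi_A + 1/7*pi_B + 1/7*pi_C
  pi_C = 3/7*pi_A + 2/7*pi_B + 3/7*pi_C
with normalization: pi_A + pi_B + pi_C = 1.

Using the first 2 balance equations plus normalization, the linear system A*pi = b is:
  [-6/7, 4/7, 3/7] . pi = 0
  [3/7, -6/7, 1/7] . pi = 0
  [1, 1, 1] . pi = 1

Solving yields:
  pi_A = 22/61
  pi_B = 15/61
  pi_C = 24/61

Verification (pi * P):
  22/61*1/7 + 15/61*4/7 + 24/61*3/7 = 22/61 = pi_A  (ok)
  22/61*3/7 + 15/61*1/7 + 24/61*1/7 = 15/61 = pi_B  (ok)
  22/61*3/7 + 15/61*2/7 + 24/61*3/7 = 24/61 = pi_C  (ok)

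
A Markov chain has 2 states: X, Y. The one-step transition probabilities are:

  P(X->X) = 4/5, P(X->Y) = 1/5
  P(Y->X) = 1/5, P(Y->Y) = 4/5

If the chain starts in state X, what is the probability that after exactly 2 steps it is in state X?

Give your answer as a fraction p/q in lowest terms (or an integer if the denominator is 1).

Computing P^2 by repeated multiplication:
P^1 =
  X: [4/5, 1/5]
  Y: [1/5, 4/5]
P^2 =
  X: [17/25, 8/25]
  Y: [8/25, 17/25]

(P^2)[X -> X] = 17/25

Answer: 17/25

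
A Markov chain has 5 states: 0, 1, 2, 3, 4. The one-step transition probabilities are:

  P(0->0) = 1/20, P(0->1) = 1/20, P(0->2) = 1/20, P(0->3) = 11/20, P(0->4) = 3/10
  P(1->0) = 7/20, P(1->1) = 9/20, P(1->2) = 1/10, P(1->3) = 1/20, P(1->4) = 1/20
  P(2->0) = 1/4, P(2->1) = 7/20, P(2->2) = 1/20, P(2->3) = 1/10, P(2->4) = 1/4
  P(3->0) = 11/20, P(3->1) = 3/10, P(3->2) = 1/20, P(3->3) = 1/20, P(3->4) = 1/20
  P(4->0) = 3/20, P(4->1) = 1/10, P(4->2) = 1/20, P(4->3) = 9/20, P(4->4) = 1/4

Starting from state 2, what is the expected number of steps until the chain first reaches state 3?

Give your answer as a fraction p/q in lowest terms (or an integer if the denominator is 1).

Let h_i = expected steps to first reach 3 from state i.
Boundary: h_3 = 0.
First-step equations for the other states:
  h_0 = 1 + 1/20*h_0 + 1/20*h_1 + 1/20*h_2 + 11/20*h_3 + 3/10*h_4
  h_1 = 1 + 7/20*h_0 + 9/20*h_1 + 1/10*h_2 + 1/20*h_3 + 1/20*h_4
  h_2 = 1 + 1/4*h_0 + 7/20*h_1 + 1/20*h_2 + 1/10*h_3 + 1/4*h_4
  h_4 = 1 + 3/20*h_0 + 1/10*h_1 + 1/20*h_2 + 9/20*h_3 + 1/4*h_4

Substituting h_3 = 0 and rearranging gives the linear system (I - Q) h = 1:
  [19/20, -1/20, -1/20, -3/10] . (h_0, h_1, h_2, h_4) = 1
  [-7/20, 11/20, -1/10, -1/20] . (h_0, h_1, h_2, h_4) = 1
  [-1/4, -7/20, 19/20, -1/4] . (h_0, h_1, h_2, h_4) = 1
  [-3/20, -1/10, -1/20, 3/4] . (h_0, h_1, h_2, h_4) = 1

Solving yields:
  h_0 = 100300/43437
  h_1 = 184040/43437
  h_2 = 169880/43437
  h_4 = 113840/43437

Starting state is 2, so the expected hitting time is h_2 = 169880/43437.

Answer: 169880/43437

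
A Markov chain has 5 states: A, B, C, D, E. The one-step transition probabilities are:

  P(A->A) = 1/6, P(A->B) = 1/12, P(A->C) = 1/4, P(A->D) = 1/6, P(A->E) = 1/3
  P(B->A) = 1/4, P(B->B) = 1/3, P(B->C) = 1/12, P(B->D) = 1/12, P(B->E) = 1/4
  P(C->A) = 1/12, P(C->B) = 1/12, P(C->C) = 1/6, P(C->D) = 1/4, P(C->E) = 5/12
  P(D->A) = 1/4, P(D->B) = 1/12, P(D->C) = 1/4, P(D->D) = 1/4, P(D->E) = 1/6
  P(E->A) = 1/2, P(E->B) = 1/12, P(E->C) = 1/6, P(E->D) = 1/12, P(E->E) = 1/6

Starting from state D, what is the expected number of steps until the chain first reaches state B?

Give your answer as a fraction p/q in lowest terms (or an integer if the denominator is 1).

Let h_i = expected steps to first reach B from state i.
Boundary: h_B = 0.
First-step equations for the other states:
  h_A = 1 + 1/6*h_A + 1/12*h_B + 1/4*h_C + 1/6*h_D + 1/3*h_E
  h_C = 1 + 1/12*h_A + 1/12*h_B + 1/6*h_C + 1/4*h_D + 5/12*h_E
  h_D = 1 + 1/4*h_A + 1/12*h_B + 1/4*h_C + 1/4*h_D + 1/6*h_E
  h_E = 1 + 1/2*h_A + 1/12*h_B + 1/6*h_C + 1/12*h_D + 1/6*h_E

Substituting h_B = 0 and rearranging gives the linear system (I - Q) h = 1:
  [5/6, -1/4, -1/6, -1/3] . (h_A, h_C, h_D, h_E) = 1
  [-1/12, 5/6, -1/4, -5/12] . (h_A, h_C, h_D, h_E) = 1
  [-1/4, -1/4, 3/4, -1/6] . (h_A, h_C, h_D, h_E) = 1
  [-1/2, -1/6, -1/12, 5/6] . (h_A, h_C, h_D, h_E) = 1

Solving yields:
  h_A = 12
  h_C = 12
  h_D = 12
  h_E = 12

Starting state is D, so the expected hitting time is h_D = 12.

Answer: 12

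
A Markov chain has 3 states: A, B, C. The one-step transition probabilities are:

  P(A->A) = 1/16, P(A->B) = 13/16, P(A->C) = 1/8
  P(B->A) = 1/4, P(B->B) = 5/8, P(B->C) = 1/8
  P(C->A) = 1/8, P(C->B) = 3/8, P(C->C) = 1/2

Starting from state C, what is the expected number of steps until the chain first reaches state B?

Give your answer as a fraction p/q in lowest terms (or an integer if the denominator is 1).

Let h_i = expected steps to first reach B from state i.
Boundary: h_B = 0.
First-step equations for the other states:
  h_A = 1 + 1/16*h_A + 13/16*h_B + 1/8*h_C
  h_C = 1 + 1/8*h_A + 3/8*h_B + 1/2*h_C

Substituting h_B = 0 and rearranging gives the linear system (I - Q) h = 1:
  [15/16, -1/8] . (h_A, h_C) = 1
  [-1/8, 1/2] . (h_A, h_C) = 1

Solving yields:
  h_A = 40/29
  h_C = 68/29

Starting state is C, so the expected hitting time is h_C = 68/29.

Answer: 68/29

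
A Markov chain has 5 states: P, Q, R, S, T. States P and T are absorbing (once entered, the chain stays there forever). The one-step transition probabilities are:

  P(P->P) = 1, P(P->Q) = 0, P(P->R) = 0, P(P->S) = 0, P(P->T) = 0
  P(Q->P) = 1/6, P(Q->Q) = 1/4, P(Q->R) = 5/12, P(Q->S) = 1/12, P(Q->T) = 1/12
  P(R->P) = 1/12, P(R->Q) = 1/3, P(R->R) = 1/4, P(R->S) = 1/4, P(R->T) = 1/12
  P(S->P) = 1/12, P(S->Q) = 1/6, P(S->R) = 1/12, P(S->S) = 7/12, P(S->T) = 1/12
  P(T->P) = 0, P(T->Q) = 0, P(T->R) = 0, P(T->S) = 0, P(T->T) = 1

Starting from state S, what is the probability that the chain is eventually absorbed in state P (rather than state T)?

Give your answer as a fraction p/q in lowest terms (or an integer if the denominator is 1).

Answer: 62/113

Derivation:
Let a_i = P(absorbed in P | start in state i).
Boundary conditions: a_P = 1, a_T = 0.
For each transient state i, a_i = sum_j P(i->j) * a_j:
  a_Q = 1/6*a_P + 1/4*a_Q + 5/12*a_R + 1/12*a_S + 1/12*a_T
  a_R = 1/12*a_P + 1/3*a_Q + 1/4*a_R + 1/4*a_S + 1/12*a_T
  a_S = 1/12*a_P + 1/6*a_Q + 1/12*a_R + 7/12*a_S + 1/12*a_T

Substituting a_P = 1 and a_T = 0, rearrange to (I - Q) a = r where r[i] = P(i -> P):
  [3/4, -5/12, -1/12] . (a_Q, a_R, a_S) = 1/6
  [-1/3, 3/4, -1/4] . (a_Q, a_R, a_S) = 1/12
  [-1/6, -1/12, 5/12] . (a_Q, a_R, a_S) = 1/12

Solving yields:
  a_Q = 67/113
  a_R = 63/113
  a_S = 62/113

Starting state is S, so the absorption probability is a_S = 62/113.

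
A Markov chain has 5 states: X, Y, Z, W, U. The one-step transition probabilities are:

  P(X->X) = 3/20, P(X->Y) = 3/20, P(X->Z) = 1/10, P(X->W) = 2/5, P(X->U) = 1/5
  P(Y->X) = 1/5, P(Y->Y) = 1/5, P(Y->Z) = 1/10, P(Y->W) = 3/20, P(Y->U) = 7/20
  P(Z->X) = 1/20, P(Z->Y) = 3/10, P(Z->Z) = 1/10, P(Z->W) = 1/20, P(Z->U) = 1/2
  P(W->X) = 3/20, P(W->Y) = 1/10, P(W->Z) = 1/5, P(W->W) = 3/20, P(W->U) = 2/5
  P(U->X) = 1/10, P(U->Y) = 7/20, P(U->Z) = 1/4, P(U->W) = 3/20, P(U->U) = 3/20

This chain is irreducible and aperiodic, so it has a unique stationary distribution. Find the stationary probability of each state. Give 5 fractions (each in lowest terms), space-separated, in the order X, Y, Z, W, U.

The stationary distribution satisfies pi = pi * P, i.e.:
  pi_X = 3/20*pi_X + 1/5*pi_Y + 1/20*pi_Z + 3/20*pi_W + 1/10*pi_U
  pi_Y = 3/20*pi_X + 1/5*pi_Y + 3/10*pi_Z + 1/10*pi_W + 7/20*pi_U
  pi_Z = 1/10*pi_X + 1/10*pi_Y + 1/10*pi_Z + 1/5*pi_W + 1/4*pi_U
  pi_W = 2/5*pi_X + 3/20*pi_Y + 1/20*pi_Z + 3/20*pi_W + 3/20*pi_U
  pi_U = 1/5*pi_X + 7/20*pi_Y + 1/2*pi_Z + 2/5*pi_W + 3/20*pi_U
with normalization: pi_X + pi_Y + pi_Z + pi_W + pi_U = 1.

Using the first 4 balance equations plus normalization, the linear system A*pi = b is:
  [-17/20, 1/5, 1/20, 3/20, 1/10] . pi = 0
  [3/20, -4/5, 3/10, 1/10, 7/20] . pi = 0
  [1/10, 1/10, -9/10, 1/5, 1/4] . pi = 0
  [2/5, 3/20, 1/20, -17/20, 3/20] . pi = 0
  [1, 1, 1, 1, 1] . pi = 1

Solving yields:
  pi_X = 13085/100198
  pi_Y = 11944/50099
  pi_Z = 32469/200396
  pi_W = 4765/28628
  pi_U = 30313/100198

Verification (pi * P):
  13085/100198*3/20 + 11944/50099*1/5 + 32469/200396*1/20 + 4765/28628*3/20 + 30313/100198*1/10 = 13085/100198 = pi_X  (ok)
  13085/100198*3/20 + 11944/50099*1/5 + 32469/200396*3/10 + 4765/28628*1/10 + 30313/100198*7/20 = 11944/50099 = pi_Y  (ok)
  13085/100198*1/10 + 11944/50099*1/10 + 32469/200396*1/10 + 4765/28628*1/5 + 30313/100198*1/4 = 32469/200396 = pi_Z  (ok)
  13085/100198*2/5 + 11944/50099*3/20 + 32469/200396*1/20 + 4765/28628*3/20 + 30313/100198*3/20 = 4765/28628 = pi_W  (ok)
  13085/100198*1/5 + 11944/50099*7/20 + 32469/200396*1/2 + 4765/28628*2/5 + 30313/100198*3/20 = 30313/100198 = pi_U  (ok)

Answer: 13085/100198 11944/50099 32469/200396 4765/28628 30313/100198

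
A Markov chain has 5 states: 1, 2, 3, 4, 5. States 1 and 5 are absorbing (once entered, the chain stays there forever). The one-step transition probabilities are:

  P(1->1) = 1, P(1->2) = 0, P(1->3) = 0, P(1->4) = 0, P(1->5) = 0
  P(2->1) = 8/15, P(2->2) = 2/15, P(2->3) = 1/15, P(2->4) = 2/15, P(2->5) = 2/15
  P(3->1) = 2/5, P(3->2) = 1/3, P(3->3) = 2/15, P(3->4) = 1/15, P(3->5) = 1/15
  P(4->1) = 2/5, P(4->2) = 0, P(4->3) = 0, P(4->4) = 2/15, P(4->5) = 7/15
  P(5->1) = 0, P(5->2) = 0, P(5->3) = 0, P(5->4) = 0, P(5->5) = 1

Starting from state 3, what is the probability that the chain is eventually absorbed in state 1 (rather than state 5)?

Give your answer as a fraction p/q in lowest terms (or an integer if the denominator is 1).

Answer: 418/533

Derivation:
Let a_i = P(absorbed in 1 | start in state i).
Boundary conditions: a_1 = 1, a_5 = 0.
For each transient state i, a_i = sum_j P(i->j) * a_j:
  a_2 = 8/15*a_1 + 2/15*a_2 + 1/15*a_3 + 2/15*a_4 + 2/15*a_5
  a_3 = 2/5*a_1 + 1/3*a_2 + 2/15*a_3 + 1/15*a_4 + 1/15*a_5
  a_4 = 2/5*a_1 + 0*a_2 + 0*a_3 + 2/15*a_4 + 7/15*a_5

Substituting a_1 = 1 and a_5 = 0, rearrange to (I - Q) a = r where r[i] = P(i -> 1):
  [13/15, -1/15, -2/15] . (a_2, a_3, a_4) = 8/15
  [-1/3, 13/15, -1/15] . (a_2, a_3, a_4) = 2/5
  [0, 0, 13/15] . (a_2, a_3, a_4) = 2/5

Solving yields:
  a_2 = 398/533
  a_3 = 418/533
  a_4 = 6/13

Starting state is 3, so the absorption probability is a_3 = 418/533.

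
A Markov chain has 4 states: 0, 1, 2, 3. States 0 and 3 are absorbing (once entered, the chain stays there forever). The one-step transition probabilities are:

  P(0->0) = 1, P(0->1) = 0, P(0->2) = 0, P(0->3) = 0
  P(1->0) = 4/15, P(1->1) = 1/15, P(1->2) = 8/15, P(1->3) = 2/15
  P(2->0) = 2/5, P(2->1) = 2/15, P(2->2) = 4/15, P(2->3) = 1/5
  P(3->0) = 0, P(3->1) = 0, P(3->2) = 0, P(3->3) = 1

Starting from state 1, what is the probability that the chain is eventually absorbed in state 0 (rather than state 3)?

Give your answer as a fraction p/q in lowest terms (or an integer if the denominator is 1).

Answer: 2/3

Derivation:
Let a_i = P(absorbed in 0 | start in state i).
Boundary conditions: a_0 = 1, a_3 = 0.
For each transient state i, a_i = sum_j P(i->j) * a_j:
  a_1 = 4/15*a_0 + 1/15*a_1 + 8/15*a_2 + 2/15*a_3
  a_2 = 2/5*a_0 + 2/15*a_1 + 4/15*a_2 + 1/5*a_3

Substituting a_0 = 1 and a_3 = 0, rearrange to (I - Q) a = r where r[i] = P(i -> 0):
  [14/15, -8/15] . (a_1, a_2) = 4/15
  [-2/15, 11/15] . (a_1, a_2) = 2/5

Solving yields:
  a_1 = 2/3
  a_2 = 2/3

Starting state is 1, so the absorption probability is a_1 = 2/3.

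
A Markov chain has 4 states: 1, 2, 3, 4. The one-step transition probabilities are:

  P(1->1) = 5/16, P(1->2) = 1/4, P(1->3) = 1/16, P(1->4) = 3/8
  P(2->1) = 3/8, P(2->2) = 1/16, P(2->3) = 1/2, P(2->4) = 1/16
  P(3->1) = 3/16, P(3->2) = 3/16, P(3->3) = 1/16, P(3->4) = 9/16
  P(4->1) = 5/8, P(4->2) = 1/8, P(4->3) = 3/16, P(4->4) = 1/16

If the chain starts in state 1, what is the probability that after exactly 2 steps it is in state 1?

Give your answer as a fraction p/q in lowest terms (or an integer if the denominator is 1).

Computing P^2 by repeated multiplication:
P^1 =
  1: [5/16, 1/4, 1/16, 3/8]
  2: [3/8, 1/16, 1/2, 1/16]
  3: [3/16, 3/16, 1/16, 9/16]
  4: [5/8, 1/8, 3/16, 1/16]
P^2 =
  1: [7/16, 39/256, 7/32, 49/256]
  2: [35/128, 51/256, 25/256, 55/128]
  3: [63/128, 9/64, 55/256, 39/256]
  4: [81/256, 53/256, 1/8, 45/128]

(P^2)[1 -> 1] = 7/16

Answer: 7/16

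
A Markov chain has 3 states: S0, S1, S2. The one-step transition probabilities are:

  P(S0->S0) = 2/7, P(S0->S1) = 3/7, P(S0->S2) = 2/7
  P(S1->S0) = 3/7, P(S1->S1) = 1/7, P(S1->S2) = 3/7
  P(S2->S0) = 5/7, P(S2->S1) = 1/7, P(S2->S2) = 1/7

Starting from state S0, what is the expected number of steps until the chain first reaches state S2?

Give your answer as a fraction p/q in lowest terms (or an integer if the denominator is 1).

Answer: 3

Derivation:
Let h_i = expected steps to first reach S2 from state i.
Boundary: h_S2 = 0.
First-step equations for the other states:
  h_S0 = 1 + 2/7*h_S0 + 3/7*h_S1 + 2/7*h_S2
  h_S1 = 1 + 3/7*h_S0 + 1/7*h_S1 + 3/7*h_S2

Substituting h_S2 = 0 and rearranging gives the linear system (I - Q) h = 1:
  [5/7, -3/7] . (h_S0, h_S1) = 1
  [-3/7, 6/7] . (h_S0, h_S1) = 1

Solving yields:
  h_S0 = 3
  h_S1 = 8/3

Starting state is S0, so the expected hitting time is h_S0 = 3.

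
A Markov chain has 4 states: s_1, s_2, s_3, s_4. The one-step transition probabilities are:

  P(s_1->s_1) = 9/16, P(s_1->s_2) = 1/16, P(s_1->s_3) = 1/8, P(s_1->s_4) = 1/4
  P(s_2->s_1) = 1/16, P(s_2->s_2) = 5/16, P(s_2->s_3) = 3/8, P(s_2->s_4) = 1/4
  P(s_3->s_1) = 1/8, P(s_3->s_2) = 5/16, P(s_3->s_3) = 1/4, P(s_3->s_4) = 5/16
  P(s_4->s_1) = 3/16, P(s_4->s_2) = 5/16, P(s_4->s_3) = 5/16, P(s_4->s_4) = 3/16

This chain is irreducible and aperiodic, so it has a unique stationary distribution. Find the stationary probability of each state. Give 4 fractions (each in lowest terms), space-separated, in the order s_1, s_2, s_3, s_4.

The stationary distribution satisfies pi = pi * P, i.e.:
  pi_s_1 = 9/16*pi_s_1 + 1/16*pi_s_2 + 1/8*pi_s_3 + 3/16*pi_s_4
  pi_s_2 = 1/16*pi_s_1 + 5/16*pi_s_2 + 5/16*pi_s_3 + 5/16*pi_s_4
  pi_s_3 = 1/8*pi_s_1 + 3/8*pi_s_2 + 1/4*pi_s_3 + 5/16*pi_s_4
  pi_s_4 = 1/4*pi_s_1 + 1/4*pi_s_2 + 5/16*pi_s_3 + 3/16*pi_s_4
with normalization: pi_s_1 + pi_s_2 + pi_s_3 + pi_s_4 = 1.

Using the first 3 balance equations plus normalization, the linear system A*pi = b is:
  [-7/16, 1/16, 1/8, 3/16] . pi = 0
  [1/16, -11/16, 5/16, 5/16] . pi = 0
  [1/8, 3/8, -3/4, 5/16] . pi = 0
  [1, 1, 1, 1] . pi = 1

Solving yields:
  pi_s_1 = 187/844
  pi_s_2 = 217/844
  pi_s_3 = 57/211
  pi_s_4 = 53/211

Verification (pi * P):
  187/844*9/16 + 217/844*1/16 + 57/211*1/8 + 53/211*3/16 = 187/844 = pi_s_1  (ok)
  187/844*1/16 + 217/844*5/16 + 57/211*5/16 + 53/211*5/16 = 217/844 = pi_s_2  (ok)
  187/844*1/8 + 217/844*3/8 + 57/211*1/4 + 53/211*5/16 = 57/211 = pi_s_3  (ok)
  187/844*1/4 + 217/844*1/4 + 57/211*5/16 + 53/211*3/16 = 53/211 = pi_s_4  (ok)

Answer: 187/844 217/844 57/211 53/211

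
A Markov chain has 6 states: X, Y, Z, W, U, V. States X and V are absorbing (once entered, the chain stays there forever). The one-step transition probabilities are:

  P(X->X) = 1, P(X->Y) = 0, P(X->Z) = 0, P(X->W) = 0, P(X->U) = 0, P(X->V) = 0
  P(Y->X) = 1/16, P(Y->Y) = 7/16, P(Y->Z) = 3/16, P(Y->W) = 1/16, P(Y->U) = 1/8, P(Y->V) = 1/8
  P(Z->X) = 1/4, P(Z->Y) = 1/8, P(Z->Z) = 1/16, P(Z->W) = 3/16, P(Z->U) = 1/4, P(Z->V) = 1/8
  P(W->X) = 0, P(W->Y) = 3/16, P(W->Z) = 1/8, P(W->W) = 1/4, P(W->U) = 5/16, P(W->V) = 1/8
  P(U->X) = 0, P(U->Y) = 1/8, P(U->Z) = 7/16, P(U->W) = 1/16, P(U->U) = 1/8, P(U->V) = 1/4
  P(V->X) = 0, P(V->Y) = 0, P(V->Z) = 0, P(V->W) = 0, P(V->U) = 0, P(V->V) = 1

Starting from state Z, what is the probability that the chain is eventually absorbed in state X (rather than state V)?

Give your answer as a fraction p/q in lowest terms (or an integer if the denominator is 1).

Answer: 3017/6672

Derivation:
Let a_i = P(absorbed in X | start in state i).
Boundary conditions: a_X = 1, a_V = 0.
For each transient state i, a_i = sum_j P(i->j) * a_j:
  a_Y = 1/16*a_X + 7/16*a_Y + 3/16*a_Z + 1/16*a_W + 1/8*a_U + 1/8*a_V
  a_Z = 1/4*a_X + 1/8*a_Y + 1/16*a_Z + 3/16*a_W + 1/4*a_U + 1/8*a_V
  a_W = 0*a_X + 3/16*a_Y + 1/8*a_Z + 1/4*a_W + 5/16*a_U + 1/8*a_V
  a_U = 0*a_X + 1/8*a_Y + 7/16*a_Z + 1/16*a_W + 1/8*a_U + 1/4*a_V

Substituting a_X = 1 and a_V = 0, rearrange to (I - Q) a = r where r[i] = P(i -> X):
  [9/16, -3/16, -1/16, -1/8] . (a_Y, a_Z, a_W, a_U) = 1/16
  [-1/8, 15/16, -3/16, -1/4] . (a_Y, a_Z, a_W, a_U) = 1/4
  [-3/16, -1/8, 3/4, -5/16] . (a_Y, a_Z, a_W, a_U) = 0
  [-1/8, -7/16, -1/16, 7/8] . (a_Y, a_Z, a_W, a_U) = 0

Solving yields:
  a_Y = 601/1668
  a_Z = 3017/6672
  a_W = 1933/6672
  a_U = 995/3336

Starting state is Z, so the absorption probability is a_Z = 3017/6672.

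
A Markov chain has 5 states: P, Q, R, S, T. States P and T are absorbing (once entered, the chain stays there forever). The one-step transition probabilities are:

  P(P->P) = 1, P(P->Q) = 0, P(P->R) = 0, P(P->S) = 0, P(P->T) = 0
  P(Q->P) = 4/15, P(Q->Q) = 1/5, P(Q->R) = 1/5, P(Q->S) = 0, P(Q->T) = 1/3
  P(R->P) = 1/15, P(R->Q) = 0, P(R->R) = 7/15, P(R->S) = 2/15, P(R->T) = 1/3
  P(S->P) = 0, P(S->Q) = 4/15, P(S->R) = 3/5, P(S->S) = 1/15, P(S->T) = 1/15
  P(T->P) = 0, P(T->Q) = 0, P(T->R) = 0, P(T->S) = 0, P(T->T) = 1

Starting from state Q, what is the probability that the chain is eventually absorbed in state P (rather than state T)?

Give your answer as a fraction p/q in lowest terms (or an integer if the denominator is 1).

Let a_i = P(absorbed in P | start in state i).
Boundary conditions: a_P = 1, a_T = 0.
For each transient state i, a_i = sum_j P(i->j) * a_j:
  a_Q = 4/15*a_P + 1/5*a_Q + 1/5*a_R + 0*a_S + 1/3*a_T
  a_R = 1/15*a_P + 0*a_Q + 7/15*a_R + 2/15*a_S + 1/3*a_T
  a_S = 0*a_P + 4/15*a_Q + 3/5*a_R + 1/15*a_S + 1/15*a_T

Substituting a_P = 1 and a_T = 0, rearrange to (I - Q) a = r where r[i] = P(i -> P):
  [4/5, -1/5, 0] . (a_Q, a_R, a_S) = 4/15
  [0, 8/15, -2/15] . (a_Q, a_R, a_S) = 1/15
  [-4/15, -3/5, 14/15] . (a_Q, a_R, a_S) = 0

Solving yields:
  a_Q = 209/552
  a_R = 25/138
  a_S = 31/138

Starting state is Q, so the absorption probability is a_Q = 209/552.

Answer: 209/552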